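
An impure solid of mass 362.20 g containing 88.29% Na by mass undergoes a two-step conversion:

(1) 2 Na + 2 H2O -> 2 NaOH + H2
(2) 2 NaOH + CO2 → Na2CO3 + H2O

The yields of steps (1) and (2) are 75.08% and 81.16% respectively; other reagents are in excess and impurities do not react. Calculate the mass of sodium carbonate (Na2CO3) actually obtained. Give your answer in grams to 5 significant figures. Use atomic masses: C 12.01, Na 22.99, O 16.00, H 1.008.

Pure Na = 362.20 × 0.8829 = 319.786 g.
M(Na) = 22.99 g/mol.
M(Na2CO3) = 2(22.99) + 12.01 + 3(16.00) = 105.99 g/mol.
n(Na) = 319.786 / 22.99 = 13.9098 mol.
Step 1 (Na:NaOH = 2:2): theoretical n(NaOH) = 13.9098 mol; at 75.08% yield, n(NaOH) = 10.4435 mol.
Step 2 (NaOH:Na2CO3 = 2:1): theoretical n(Na2CO3) = 5.22174 mol, so theoretical mass = 5.22174 × 105.99 = 553.452 g.
At 81.16% yield, actual mass of Na2CO3 = 553.452 × 0.8116 = 449.182 g.

449.18 g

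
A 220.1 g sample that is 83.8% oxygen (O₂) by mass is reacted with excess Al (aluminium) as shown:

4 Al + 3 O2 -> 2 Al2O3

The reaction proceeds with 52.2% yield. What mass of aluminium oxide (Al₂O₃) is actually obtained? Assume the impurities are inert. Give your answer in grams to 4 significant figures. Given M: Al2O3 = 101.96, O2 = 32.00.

204.5 g

Pure O2 available = 220.1 g × 0.838 = 184.44 g.
n(O2) = 184.44 g / 32.00 g/mol = 5.7639 mol.
From the equation the O2:Al2O3 mole ratio is 3:2, so n(Al2O3) = 5.7639 × 2/3 = 3.8426 mol.
Mass of Al2O3 = 3.8426 mol × 101.96 g/mol = 391.79 g.
Actual mass collected = 391.79 g × 0.522 = 204.51 g.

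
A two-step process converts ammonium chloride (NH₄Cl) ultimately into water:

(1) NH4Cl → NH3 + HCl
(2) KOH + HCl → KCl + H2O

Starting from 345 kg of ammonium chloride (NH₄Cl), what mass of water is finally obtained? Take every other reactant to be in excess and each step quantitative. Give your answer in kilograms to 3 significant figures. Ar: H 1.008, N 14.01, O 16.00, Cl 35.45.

116 kg

M(NH4Cl) = 14.01 + 4(1.008) + 35.45 = 53.492 g/mol.
M(H2O) = 2(1.008) + 16.00 = 18.016 g/mol.
345 kg = 345000 g.
n(NH4Cl) = 345000 / 53.492 = 6450 mol.
Step 1 gives a 1:1 ratio of NH4Cl to HCl, so n(HCl) = 6450 mol.
In step 2 the HCl:H2O ratio is 1:1, so n(H2O) = 6450 mol.
Mass of H2O = 6450 × 18.016 = 116200 g = 116 kg.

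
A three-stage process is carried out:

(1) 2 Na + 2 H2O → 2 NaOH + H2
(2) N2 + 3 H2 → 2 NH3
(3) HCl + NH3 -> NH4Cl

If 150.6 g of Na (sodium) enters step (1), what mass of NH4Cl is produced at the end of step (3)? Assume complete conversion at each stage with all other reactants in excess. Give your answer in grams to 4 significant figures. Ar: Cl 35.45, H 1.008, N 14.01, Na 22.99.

M(Na) = 22.99 g/mol.
M(NH4Cl) = 14.01 + 4(1.008) + 35.45 = 53.492 g/mol.
n(Na) = 150.6 / 22.99 = 6.5507 mol.
Reaction (1): Na→H2 ratio 2:1 ⇒ n(H2) = 3.2753 mol.
Reaction (2): H2→NH3 ratio 3:2 ⇒ n(NH3) = 2.1836 mol.
Reaction (3): NH3→NH4Cl ratio 1:1 ⇒ n(NH4Cl) = 2.1836 mol.
Mass of NH4Cl = 2.1836 × 53.492 = 116.80 g.

116.8 g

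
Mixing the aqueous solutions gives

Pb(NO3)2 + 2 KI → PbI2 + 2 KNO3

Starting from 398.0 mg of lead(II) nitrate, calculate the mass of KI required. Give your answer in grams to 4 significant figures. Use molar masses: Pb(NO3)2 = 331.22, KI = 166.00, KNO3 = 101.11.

Convert: 398.0 mg = 0.39800 g.
n(Pb(NO3)2) = 0.39800 g / 331.22 g/mol = 0.0012016 mol.
From the equation the Pb(NO3)2:KI mole ratio is 1:2, so n(KI) = 0.0012016 × 2/1 = 0.0024032 mol.
Mass of KI = 0.0024032 mol × 166.00 g/mol = 0.39894 g.

0.3989 g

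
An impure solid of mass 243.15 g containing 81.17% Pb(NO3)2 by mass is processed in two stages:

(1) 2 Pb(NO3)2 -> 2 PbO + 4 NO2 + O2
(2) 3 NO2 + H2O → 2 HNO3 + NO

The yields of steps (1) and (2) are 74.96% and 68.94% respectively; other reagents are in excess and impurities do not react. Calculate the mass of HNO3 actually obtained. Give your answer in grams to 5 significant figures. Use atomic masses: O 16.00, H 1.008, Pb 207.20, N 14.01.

25.874 g

Pure Pb(NO3)2 = 243.15 × 0.8117 = 197.365 g.
M(Pb(NO3)2) = 207.20 + 2(14.01) + 6(16.00) = 331.22 g/mol.
M(HNO3) = 1.008 + 14.01 + 3(16.00) = 63.018 g/mol.
n(Pb(NO3)2) = 197.365 / 331.22 = 0.595872 mol.
Step 1 (Pb(NO3)2:NO2 = 2:4): theoretical n(NO2) = 1.19174 mol; at 74.96% yield, n(NO2) = 0.893332 mol.
Step 2 (NO2:HNO3 = 3:2): theoretical n(HNO3) = 0.595555 mol, so theoretical mass = 0.595555 × 63.018 = 37.5307 g.
At 68.94% yield, actual mass of HNO3 = 37.5307 × 0.6894 = 25.8736 g.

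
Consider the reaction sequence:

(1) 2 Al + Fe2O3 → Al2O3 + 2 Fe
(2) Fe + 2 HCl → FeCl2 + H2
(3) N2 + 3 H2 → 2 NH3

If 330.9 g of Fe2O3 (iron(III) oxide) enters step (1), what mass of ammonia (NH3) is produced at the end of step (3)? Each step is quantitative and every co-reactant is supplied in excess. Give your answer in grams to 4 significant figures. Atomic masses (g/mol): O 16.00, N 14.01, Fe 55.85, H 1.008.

M(Fe2O3) = 2(55.85) + 3(16.00) = 159.70 g/mol.
M(NH3) = 14.01 + 3(1.008) = 17.034 g/mol.
n(Fe2O3) = 330.9 / 159.70 = 2.0720 mol.
Reaction (1): Fe2O3→Fe ratio 1:2 ⇒ n(Fe) = 4.1440 mol.
Reaction (2): Fe→H2 ratio 1:1 ⇒ n(H2) = 4.1440 mol.
Reaction (3): H2→NH3 ratio 3:2 ⇒ n(NH3) = 2.7627 mol.
Mass of NH3 = 2.7627 × 17.034 = 47.059 g.

47.06 g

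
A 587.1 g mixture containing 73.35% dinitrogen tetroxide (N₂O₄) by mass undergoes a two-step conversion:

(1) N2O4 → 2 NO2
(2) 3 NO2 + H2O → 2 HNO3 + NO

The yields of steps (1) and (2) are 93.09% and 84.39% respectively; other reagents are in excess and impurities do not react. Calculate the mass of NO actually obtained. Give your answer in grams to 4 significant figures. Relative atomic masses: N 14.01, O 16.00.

Pure N2O4 = 587.1 × 0.7335 = 430.64 g.
M(N2O4) = 2(14.01) + 4(16.00) = 92.02 g/mol.
M(NO) = 14.01 + 16.00 = 30.01 g/mol.
n(N2O4) = 430.64 / 92.02 = 4.6798 mol.
Step 1 (N2O4:NO2 = 1:2): theoretical n(NO2) = 9.3597 mol; at 93.09% yield, n(NO2) = 8.7129 mol.
Step 2 (NO2:NO = 3:1): theoretical n(NO) = 2.9043 mol, so theoretical mass = 2.9043 × 30.01 = 87.158 g.
At 84.39% yield, actual mass of NO = 87.158 × 0.8439 = 73.553 g.

73.55 g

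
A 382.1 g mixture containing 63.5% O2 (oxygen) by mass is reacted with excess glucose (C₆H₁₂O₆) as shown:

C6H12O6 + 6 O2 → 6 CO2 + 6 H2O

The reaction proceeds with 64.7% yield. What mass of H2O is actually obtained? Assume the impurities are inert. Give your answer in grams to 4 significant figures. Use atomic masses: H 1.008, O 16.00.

Pure O2 available = 382.1 g × 0.635 = 242.63 g.
M(O2) = 2(16.00) = 32.00 g/mol.
M(H2O) = 2(1.008) + 16.00 = 18.016 g/mol.
n(O2) = 242.63 g / 32.00 g/mol = 7.5823 mol.
From the equation the O2:H2O mole ratio is 6:6, so n(H2O) = 7.5823 × 6/6 = 7.5823 mol.
Mass of H2O = 7.5823 mol × 18.016 g/mol = 136.60 g.
Actual mass collected = 136.60 g × 0.647 = 88.382 g.

88.38 g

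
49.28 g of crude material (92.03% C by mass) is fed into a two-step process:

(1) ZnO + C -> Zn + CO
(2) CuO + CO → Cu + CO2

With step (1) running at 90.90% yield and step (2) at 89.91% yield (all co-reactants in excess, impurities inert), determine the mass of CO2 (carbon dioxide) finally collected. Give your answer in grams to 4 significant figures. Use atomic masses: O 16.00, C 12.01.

Pure C = 49.28 × 0.9203 = 45.352 g.
M(C) = 12.01 g/mol.
M(CO2) = 12.01 + 2(16.00) = 44.01 g/mol.
n(C) = 45.352 / 12.01 = 3.7762 mol.
Step 1 (C:CO = 1:1): theoretical n(CO) = 3.7762 mol; at 90.90% yield, n(CO) = 3.4326 mol.
Step 2 (CO:CO2 = 1:1): theoretical n(CO2) = 3.4326 mol, so theoretical mass = 3.4326 × 44.01 = 151.07 g.
At 89.91% yield, actual mass of CO2 = 151.07 × 0.8991 = 135.83 g.

135.8 g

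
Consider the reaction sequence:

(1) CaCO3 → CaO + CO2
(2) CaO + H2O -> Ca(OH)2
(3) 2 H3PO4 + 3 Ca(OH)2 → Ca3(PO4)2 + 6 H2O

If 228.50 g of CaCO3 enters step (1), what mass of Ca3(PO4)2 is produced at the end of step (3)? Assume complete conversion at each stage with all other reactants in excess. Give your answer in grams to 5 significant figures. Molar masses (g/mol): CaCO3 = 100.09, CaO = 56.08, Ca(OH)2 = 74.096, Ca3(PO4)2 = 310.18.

236.04 g

n(CaCO3) = 228.50 / 100.09 = 2.28295 mol.
Reaction (1): CaCO3→CaO ratio 1:1 ⇒ n(CaO) = 2.28295 mol.
Reaction (2): CaO→Ca(OH)2 ratio 1:1 ⇒ n(Ca(OH)2) = 2.28295 mol.
Reaction (3): Ca(OH)2→Ca3(PO4)2 ratio 3:1 ⇒ n(Ca3(PO4)2) = 0.760982 mol.
Mass of Ca3(PO4)2 = 0.760982 × 310.18 = 236.041 g.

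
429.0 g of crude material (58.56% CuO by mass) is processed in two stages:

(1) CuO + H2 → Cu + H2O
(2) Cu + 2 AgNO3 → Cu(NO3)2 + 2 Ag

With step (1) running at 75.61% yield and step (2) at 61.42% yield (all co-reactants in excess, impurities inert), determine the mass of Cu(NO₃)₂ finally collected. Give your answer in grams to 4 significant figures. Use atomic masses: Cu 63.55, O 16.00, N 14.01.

Pure CuO = 429.0 × 0.5856 = 251.22 g.
M(CuO) = 63.55 + 16.00 = 79.55 g/mol.
M(Cu(NO3)2) = 63.55 + 2(14.01) + 6(16.00) = 187.57 g/mol.
n(CuO) = 251.22 / 79.55 = 3.1580 mol.
Step 1 (CuO:Cu = 1:1): theoretical n(Cu) = 3.1580 mol; at 75.61% yield, n(Cu) = 2.3878 mol.
Step 2 (Cu:Cu(NO3)2 = 1:1): theoretical n(Cu(NO3)2) = 2.3878 mol, so theoretical mass = 2.3878 × 187.57 = 447.88 g.
At 61.42% yield, actual mass of Cu(NO3)2 = 447.88 × 0.6142 = 275.09 g.

275.1 g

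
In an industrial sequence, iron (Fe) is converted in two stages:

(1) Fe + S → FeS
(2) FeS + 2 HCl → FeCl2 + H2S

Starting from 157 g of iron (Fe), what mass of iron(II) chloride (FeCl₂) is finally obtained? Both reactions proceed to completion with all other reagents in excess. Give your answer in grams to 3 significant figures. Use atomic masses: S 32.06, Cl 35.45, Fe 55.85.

356 g

M(Fe) = 55.85 g/mol.
M(FeCl2) = 55.85 + 2(35.45) = 126.75 g/mol.
n(Fe) = 157.0 / 55.85 = 2.811 mol.
Step 1 gives a 1:1 ratio of Fe to FeS, so n(FeS) = 2.811 mol.
In step 2 the FeS:FeCl2 ratio is 1:1, so n(FeCl2) = 2.811 mol.
Mass of FeCl2 = 2.811 × 126.75 = 356.3 g.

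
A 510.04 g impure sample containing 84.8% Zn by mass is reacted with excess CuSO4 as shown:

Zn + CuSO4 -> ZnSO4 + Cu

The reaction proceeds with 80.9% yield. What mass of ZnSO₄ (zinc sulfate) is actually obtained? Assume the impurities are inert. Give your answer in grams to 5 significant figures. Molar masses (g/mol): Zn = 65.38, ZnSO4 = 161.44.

864.00 g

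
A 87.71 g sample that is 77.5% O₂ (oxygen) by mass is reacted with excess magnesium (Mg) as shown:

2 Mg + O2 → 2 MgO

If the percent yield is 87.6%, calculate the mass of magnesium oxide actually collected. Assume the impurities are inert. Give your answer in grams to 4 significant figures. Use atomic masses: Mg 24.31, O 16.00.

150.0 g

Pure O2 available = 87.71 g × 0.775 = 67.975 g.
M(O2) = 2(16.00) = 32.00 g/mol.
M(MgO) = 24.31 + 16.00 = 40.31 g/mol.
n(O2) = 67.975 g / 32.00 g/mol = 2.1242 mol.
From the equation the O2:MgO mole ratio is 1:2, so n(MgO) = 2.1242 × 2/1 = 4.2485 mol.
Mass of MgO = 4.2485 mol × 40.31 g/mol = 171.26 g.
Actual mass collected = 171.26 g × 0.876 = 150.02 g.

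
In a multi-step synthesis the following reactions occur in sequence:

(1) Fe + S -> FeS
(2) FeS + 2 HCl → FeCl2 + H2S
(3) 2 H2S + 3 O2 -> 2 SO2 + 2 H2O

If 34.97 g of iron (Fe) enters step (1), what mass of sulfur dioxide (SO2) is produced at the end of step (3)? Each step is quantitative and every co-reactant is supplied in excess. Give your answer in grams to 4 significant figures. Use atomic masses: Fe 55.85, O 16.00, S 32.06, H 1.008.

40.11 g

M(Fe) = 55.85 g/mol.
M(SO2) = 32.06 + 2(16.00) = 64.06 g/mol.
n(Fe) = 34.97 / 55.85 = 0.62614 mol.
Reaction (1): Fe→FeS ratio 1:1 ⇒ n(FeS) = 0.62614 mol.
Reaction (2): FeS→H2S ratio 1:1 ⇒ n(H2S) = 0.62614 mol.
Reaction (3): H2S→SO2 ratio 2:2 ⇒ n(SO2) = 0.62614 mol.
Mass of SO2 = 0.62614 × 64.06 = 40.111 g.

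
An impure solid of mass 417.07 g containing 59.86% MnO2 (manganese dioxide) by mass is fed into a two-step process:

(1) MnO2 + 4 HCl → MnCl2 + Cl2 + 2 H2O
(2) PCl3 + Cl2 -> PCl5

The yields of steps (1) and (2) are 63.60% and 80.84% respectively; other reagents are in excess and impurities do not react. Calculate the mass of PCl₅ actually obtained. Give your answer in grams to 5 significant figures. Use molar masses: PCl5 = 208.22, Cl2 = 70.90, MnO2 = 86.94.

307.42 g

Pure MnO2 = 417.07 × 0.5986 = 249.658 g.
n(MnO2) = 249.658 / 86.94 = 2.87161 mol.
Step 1 (MnO2:Cl2 = 1:1): theoretical n(Cl2) = 2.87161 mol; at 63.60% yield, n(Cl2) = 1.82635 mol.
Step 2 (Cl2:PCl5 = 1:1): theoretical n(PCl5) = 1.82635 mol, so theoretical mass = 1.82635 × 208.22 = 380.282 g.
At 80.84% yield, actual mass of PCl5 = 380.282 × 0.8084 = 307.420 g.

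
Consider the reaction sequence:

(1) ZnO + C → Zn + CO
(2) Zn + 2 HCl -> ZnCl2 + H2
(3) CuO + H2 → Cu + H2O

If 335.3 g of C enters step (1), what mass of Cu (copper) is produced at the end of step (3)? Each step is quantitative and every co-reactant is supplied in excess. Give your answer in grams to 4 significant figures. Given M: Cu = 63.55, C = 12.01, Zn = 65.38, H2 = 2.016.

1774 g

n(C) = 335.3 / 12.01 = 27.918 mol.
Reaction (1): C→Zn ratio 1:1 ⇒ n(Zn) = 27.918 mol.
Reaction (2): Zn→H2 ratio 1:1 ⇒ n(H2) = 27.918 mol.
Reaction (3): H2→Cu ratio 1:1 ⇒ n(Cu) = 27.918 mol.
Mass of Cu = 27.918 × 63.55 = 1774.2 g.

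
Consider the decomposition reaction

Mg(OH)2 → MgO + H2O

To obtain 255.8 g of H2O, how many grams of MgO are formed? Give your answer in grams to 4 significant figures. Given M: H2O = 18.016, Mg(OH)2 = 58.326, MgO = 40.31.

572.3 g

n(H2O) = 255.80 g / 18.016 g/mol = 14.198 mol.
From the equation the H2O:MgO mole ratio is 1:1, so n(MgO) = 14.198 × 1/1 = 14.198 mol.
Mass of MgO = 14.198 mol × 40.31 g/mol = 572.34 g.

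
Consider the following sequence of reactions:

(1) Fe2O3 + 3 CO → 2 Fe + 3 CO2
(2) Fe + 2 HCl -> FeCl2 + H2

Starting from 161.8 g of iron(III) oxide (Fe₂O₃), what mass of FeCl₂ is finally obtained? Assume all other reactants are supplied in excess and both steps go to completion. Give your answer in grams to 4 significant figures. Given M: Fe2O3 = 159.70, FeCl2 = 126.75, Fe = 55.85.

n(Fe2O3) = 161.80 / 159.70 = 1.0131 mol.
Step 1 gives a 1:2 ratio of Fe2O3 to Fe, so n(Fe) = 2.0263 mol.
In step 2 the Fe:FeCl2 ratio is 1:1, so n(FeCl2) = 2.0263 mol.
Mass of FeCl2 = 2.0263 × 126.75 = 256.83 g.

256.8 g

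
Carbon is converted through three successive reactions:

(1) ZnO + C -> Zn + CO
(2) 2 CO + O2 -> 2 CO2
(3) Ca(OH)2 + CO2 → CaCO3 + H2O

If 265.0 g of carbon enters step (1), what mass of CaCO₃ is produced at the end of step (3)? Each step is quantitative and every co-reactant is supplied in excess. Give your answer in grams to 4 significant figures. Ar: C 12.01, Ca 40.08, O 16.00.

2208 g

M(C) = 12.01 g/mol.
M(CaCO3) = 40.08 + 12.01 + 3(16.00) = 100.09 g/mol.
n(C) = 265.0 / 12.01 = 22.065 mol.
Reaction (1): C→CO ratio 1:1 ⇒ n(CO) = 22.065 mol.
Reaction (2): CO→CO2 ratio 2:2 ⇒ n(CO2) = 22.065 mol.
Reaction (3): CO2→CaCO3 ratio 1:1 ⇒ n(CaCO3) = 22.065 mol.
Mass of CaCO3 = 22.065 × 100.09 = 2208.5 g.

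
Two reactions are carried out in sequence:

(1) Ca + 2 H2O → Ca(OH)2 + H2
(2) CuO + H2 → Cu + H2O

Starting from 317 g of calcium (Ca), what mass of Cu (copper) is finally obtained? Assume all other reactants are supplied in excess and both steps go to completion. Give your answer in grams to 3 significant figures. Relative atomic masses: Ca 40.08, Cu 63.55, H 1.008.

M(Ca) = 40.08 g/mol.
M(Cu) = 63.55 g/mol.
n(Ca) = 317.0 / 40.08 = 7.909 mol.
Step 1 gives a 1:1 ratio of Ca to H2, so n(H2) = 7.909 mol.
In step 2 the H2:Cu ratio is 1:1, so n(Cu) = 7.909 mol.
Mass of Cu = 7.909 × 63.55 = 502.6 g.

503 g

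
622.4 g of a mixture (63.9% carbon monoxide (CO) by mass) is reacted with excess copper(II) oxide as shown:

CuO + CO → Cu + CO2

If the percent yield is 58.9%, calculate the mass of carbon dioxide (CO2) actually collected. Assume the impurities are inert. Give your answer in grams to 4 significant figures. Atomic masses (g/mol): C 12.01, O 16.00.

Pure CO available = 622.4 g × 0.639 = 397.71 g.
M(CO) = 12.01 + 16.00 = 28.01 g/mol.
M(CO2) = 12.01 + 2(16.00) = 44.01 g/mol.
n(CO) = 397.71 g / 28.01 g/mol = 14.199 mol.
From the equation the CO:CO2 mole ratio is 1:1, so n(CO2) = 14.199 × 1/1 = 14.199 mol.
Mass of CO2 = 14.199 mol × 44.01 g/mol = 624.90 g.
Actual mass collected = 624.90 g × 0.589 = 368.06 g.

368.1 g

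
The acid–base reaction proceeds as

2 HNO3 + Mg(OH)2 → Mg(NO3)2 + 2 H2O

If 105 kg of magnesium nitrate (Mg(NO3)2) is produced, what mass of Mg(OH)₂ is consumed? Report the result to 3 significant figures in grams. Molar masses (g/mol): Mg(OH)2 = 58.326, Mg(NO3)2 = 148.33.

41300 g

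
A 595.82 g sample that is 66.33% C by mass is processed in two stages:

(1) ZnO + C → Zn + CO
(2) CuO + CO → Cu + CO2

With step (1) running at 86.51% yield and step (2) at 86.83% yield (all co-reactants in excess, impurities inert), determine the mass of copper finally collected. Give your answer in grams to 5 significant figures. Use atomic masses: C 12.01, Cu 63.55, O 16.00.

Pure C = 595.82 × 0.6633 = 395.207 g.
M(C) = 12.01 g/mol.
M(Cu) = 63.55 g/mol.
n(C) = 395.207 / 12.01 = 32.9065 mol.
Step 1 (C:CO = 1:1): theoretical n(CO) = 32.9065 mol; at 86.51% yield, n(CO) = 28.4674 mol.
Step 2 (CO:Cu = 1:1): theoretical n(Cu) = 28.4674 mol, so theoretical mass = 28.4674 × 63.55 = 1809.11 g.
At 86.83% yield, actual mass of Cu = 1809.11 × 0.8683 = 1570.85 g.

1570.8 g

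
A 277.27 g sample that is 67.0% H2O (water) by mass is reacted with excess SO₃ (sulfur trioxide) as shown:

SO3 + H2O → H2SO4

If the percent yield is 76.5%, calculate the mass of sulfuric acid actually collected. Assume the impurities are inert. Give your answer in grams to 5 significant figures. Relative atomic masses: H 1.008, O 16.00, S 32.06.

Pure H2O available = 277.27 g × 0.670 = 185.771 g.
M(H2O) = 2(1.008) + 16.00 = 18.016 g/mol.
M(H2SO4) = 2(1.008) + 32.06 + 4(16.00) = 98.076 g/mol.
n(H2O) = 185.771 g / 18.016 g/mol = 10.3114 mol.
From the equation the H2O:H2SO4 mole ratio is 1:1, so n(H2SO4) = 10.3114 × 1/1 = 10.3114 mol.
Mass of H2SO4 = 10.3114 mol × 98.076 g/mol = 1011.30 g.
Actual mass collected = 1011.30 g × 0.765 = 773.648 g.

773.65 g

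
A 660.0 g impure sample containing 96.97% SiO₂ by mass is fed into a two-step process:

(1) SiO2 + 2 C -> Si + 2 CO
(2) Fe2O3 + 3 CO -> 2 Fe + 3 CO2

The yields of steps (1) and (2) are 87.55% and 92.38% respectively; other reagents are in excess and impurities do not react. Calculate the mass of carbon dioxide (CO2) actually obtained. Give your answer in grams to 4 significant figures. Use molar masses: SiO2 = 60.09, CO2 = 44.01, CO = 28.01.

Pure SiO2 = 660.0 × 0.9697 = 640.00 g.
n(SiO2) = 640.00 / 60.09 = 10.651 mol.
Step 1 (SiO2:CO = 1:2): theoretical n(CO) = 21.301 mol; at 87.55% yield, n(CO) = 18.649 mol.
Step 2 (CO:CO2 = 3:3): theoretical n(CO2) = 18.649 mol, so theoretical mass = 18.649 × 44.01 = 820.76 g.
At 92.38% yield, actual mass of CO2 = 820.76 × 0.9238 = 758.22 g.

758.2 g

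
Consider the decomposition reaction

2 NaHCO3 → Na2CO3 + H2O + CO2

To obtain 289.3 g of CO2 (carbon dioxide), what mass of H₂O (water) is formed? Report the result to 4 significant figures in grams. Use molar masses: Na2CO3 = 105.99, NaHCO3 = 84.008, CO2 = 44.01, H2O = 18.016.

n(CO2) = 289.30 g / 44.01 g/mol = 6.5735 mol.
From the equation the CO2:H2O mole ratio is 1:1, so n(H2O) = 6.5735 × 1/1 = 6.5735 mol.
Mass of H2O = 6.5735 mol × 18.016 g/mol = 118.43 g.

118.4 g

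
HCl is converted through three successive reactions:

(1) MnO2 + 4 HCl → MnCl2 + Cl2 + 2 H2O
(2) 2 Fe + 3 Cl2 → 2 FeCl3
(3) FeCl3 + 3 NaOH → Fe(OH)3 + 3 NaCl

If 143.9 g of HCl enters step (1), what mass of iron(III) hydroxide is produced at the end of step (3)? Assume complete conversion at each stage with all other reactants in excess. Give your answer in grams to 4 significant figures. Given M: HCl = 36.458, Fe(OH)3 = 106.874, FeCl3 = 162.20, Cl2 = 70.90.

n(HCl) = 143.9 / 36.458 = 3.9470 mol.
Reaction (1): HCl→Cl2 ratio 4:1 ⇒ n(Cl2) = 0.98675 mol.
Reaction (2): Cl2→FeCl3 ratio 3:2 ⇒ n(FeCl3) = 0.65783 mol.
Reaction (3): FeCl3→Fe(OH)3 ratio 1:1 ⇒ n(Fe(OH)3) = 0.65783 mol.
Mass of Fe(OH)3 = 0.65783 × 106.874 = 70.305 g.

70.31 g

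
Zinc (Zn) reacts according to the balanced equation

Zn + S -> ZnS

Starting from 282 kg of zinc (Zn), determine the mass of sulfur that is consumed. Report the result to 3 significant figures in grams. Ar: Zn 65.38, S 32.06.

M(Zn) = 65.38 g/mol.
M(S) = 32.06 g/mol.
Convert: 282 kg = 282000 g.
n(Zn) = 282000 g / 65.38 g/mol = 4313 mol.
From the equation the Zn:S mole ratio is 1:1, so n(S) = 4313 × 1/1 = 4313 mol.
Mass of S = 4313 mol × 32.06 g/mol = 138300 g.

138000 g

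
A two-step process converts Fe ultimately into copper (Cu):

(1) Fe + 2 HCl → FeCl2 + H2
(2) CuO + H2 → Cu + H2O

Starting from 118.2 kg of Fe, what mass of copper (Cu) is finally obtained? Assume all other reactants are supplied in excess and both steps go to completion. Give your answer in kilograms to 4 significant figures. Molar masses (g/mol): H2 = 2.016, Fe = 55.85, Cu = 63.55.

134.5 kg

118.2 kg = 118200 g.
n(Fe) = 118200 / 55.85 = 2116.4 mol.
Step 1 gives a 1:1 ratio of Fe to H2, so n(H2) = 2116.4 mol.
In step 2 the H2:Cu ratio is 1:1, so n(Cu) = 2116.4 mol.
Mass of Cu = 2116.4 × 63.55 = 134500 g = 134.5 kg.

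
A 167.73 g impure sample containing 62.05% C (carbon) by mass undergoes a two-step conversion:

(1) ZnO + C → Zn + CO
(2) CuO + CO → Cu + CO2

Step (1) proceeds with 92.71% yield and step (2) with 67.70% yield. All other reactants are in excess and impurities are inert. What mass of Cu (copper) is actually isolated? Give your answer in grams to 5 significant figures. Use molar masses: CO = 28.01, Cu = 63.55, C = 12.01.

Pure C = 167.73 × 0.6205 = 104.076 g.
n(C) = 104.076 / 12.01 = 8.66582 mol.
Step 1 (C:CO = 1:1): theoretical n(CO) = 8.66582 mol; at 92.71% yield, n(CO) = 8.03408 mol.
Step 2 (CO:Cu = 1:1): theoretical n(Cu) = 8.03408 mol, so theoretical mass = 8.03408 × 63.55 = 510.566 g.
At 67.70% yield, actual mass of Cu = 510.566 × 0.6770 = 345.653 g.

345.65 g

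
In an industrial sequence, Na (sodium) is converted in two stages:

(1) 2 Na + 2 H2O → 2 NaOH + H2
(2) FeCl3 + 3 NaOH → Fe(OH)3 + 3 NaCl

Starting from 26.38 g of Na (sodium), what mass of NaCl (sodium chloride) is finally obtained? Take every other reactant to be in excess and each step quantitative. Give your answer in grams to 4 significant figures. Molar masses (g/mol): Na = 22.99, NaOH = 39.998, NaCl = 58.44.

n(Na) = 26.380 / 22.99 = 1.1475 mol.
Step 1 gives a 2:2 ratio of Na to NaOH, so n(NaOH) = 1.1475 mol.
In step 2 the NaOH:NaCl ratio is 3:3, so n(NaCl) = 1.1475 mol.
Mass of NaCl = 1.1475 × 58.44 = 67.057 g.

67.06 g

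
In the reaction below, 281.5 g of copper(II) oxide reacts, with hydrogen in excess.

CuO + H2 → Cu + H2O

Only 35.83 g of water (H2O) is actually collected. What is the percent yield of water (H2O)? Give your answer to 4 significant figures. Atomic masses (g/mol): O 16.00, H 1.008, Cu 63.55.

56.20 %

M(CuO) = 63.55 + 16.00 = 79.55 g/mol.
M(H2O) = 2(1.008) + 16.00 = 18.016 g/mol.
n(CuO) = 281.50 g / 79.55 g/mol = 3.5387 mol.
From the equation the CuO:H2O mole ratio is 1:1, so n(H2O) = 3.5387 × 1/1 = 3.5387 mol.
Mass of H2O = 3.5387 mol × 18.016 g/mol = 63.752 g.
This is the theoretical yield. Percent yield = 35.83 g / 63.752 g × 100% = 56.202%.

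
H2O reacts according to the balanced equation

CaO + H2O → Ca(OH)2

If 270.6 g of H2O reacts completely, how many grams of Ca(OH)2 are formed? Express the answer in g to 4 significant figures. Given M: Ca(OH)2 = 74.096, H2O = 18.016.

n(H2O) = 270.60 g / 18.016 g/mol = 15.020 mol.
From the equation the H2O:Ca(OH)2 mole ratio is 1:1, so n(Ca(OH)2) = 15.020 × 1/1 = 15.020 mol.
Mass of Ca(OH)2 = 15.020 mol × 74.096 g/mol = 1112.9 g.

1113 g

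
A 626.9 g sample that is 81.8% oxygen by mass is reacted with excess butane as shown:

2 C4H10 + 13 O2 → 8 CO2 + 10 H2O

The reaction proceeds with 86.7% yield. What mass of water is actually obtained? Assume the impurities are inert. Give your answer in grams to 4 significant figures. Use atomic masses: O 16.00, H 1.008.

192.5 g

Pure O2 available = 626.9 g × 0.818 = 512.80 g.
M(O2) = 2(16.00) = 32.00 g/mol.
M(H2O) = 2(1.008) + 16.00 = 18.016 g/mol.
n(O2) = 512.80 g / 32.00 g/mol = 16.025 mol.
From the equation the O2:H2O mole ratio is 13:10, so n(H2O) = 16.025 × 10/13 = 12.327 mol.
Mass of H2O = 12.327 mol × 18.016 g/mol = 222.08 g.
Actual mass collected = 222.08 g × 0.867 = 192.55 g.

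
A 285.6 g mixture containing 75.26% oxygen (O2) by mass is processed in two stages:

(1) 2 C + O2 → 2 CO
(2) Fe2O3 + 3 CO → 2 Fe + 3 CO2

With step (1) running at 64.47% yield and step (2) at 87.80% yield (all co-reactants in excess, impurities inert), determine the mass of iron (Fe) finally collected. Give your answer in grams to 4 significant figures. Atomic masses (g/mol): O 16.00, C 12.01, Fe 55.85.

Pure O2 = 285.6 × 0.7526 = 214.94 g.
M(O2) = 2(16.00) = 32.00 g/mol.
M(Fe) = 55.85 g/mol.
n(O2) = 214.94 / 32.00 = 6.7170 mol.
Step 1 (O2:CO = 1:2): theoretical n(CO) = 13.434 mol; at 64.47% yield, n(CO) = 8.6608 mol.
Step 2 (CO:Fe = 3:2): theoretical n(Fe) = 5.7739 mol, so theoretical mass = 5.7739 × 55.85 = 322.47 g.
At 87.80% yield, actual mass of Fe = 322.47 × 0.8780 = 283.13 g.

283.1 g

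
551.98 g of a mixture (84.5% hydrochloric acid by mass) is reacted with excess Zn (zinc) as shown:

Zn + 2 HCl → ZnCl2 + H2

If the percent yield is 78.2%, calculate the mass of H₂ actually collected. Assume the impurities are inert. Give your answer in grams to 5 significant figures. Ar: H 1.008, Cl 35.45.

10.085 g

Pure HCl available = 551.98 g × 0.845 = 466.423 g.
M(HCl) = 1.008 + 35.45 = 36.458 g/mol.
M(H2) = 2(1.008) = 2.016 g/mol.
n(HCl) = 466.423 g / 36.458 g/mol = 12.7934 mol.
From the equation the HCl:H2 mole ratio is 2:1, so n(H2) = 12.7934 × 1/2 = 6.39672 mol.
Mass of H2 = 6.39672 mol × 2.016 g/mol = 12.8958 g.
Actual mass collected = 12.8958 g × 0.782 = 10.0845 g.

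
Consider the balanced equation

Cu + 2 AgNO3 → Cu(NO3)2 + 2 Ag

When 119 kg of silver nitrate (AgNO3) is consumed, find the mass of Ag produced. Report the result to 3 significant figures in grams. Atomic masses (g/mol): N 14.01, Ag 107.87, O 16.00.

M(AgNO3) = 107.87 + 14.01 + 3(16.00) = 169.88 g/mol.
M(Ag) = 107.87 g/mol.
Convert: 119 kg = 119000 g.
n(AgNO3) = 119000 g / 169.88 g/mol = 700.5 mol.
From the equation the AgNO3:Ag mole ratio is 2:2, so n(Ag) = 700.5 × 2/2 = 700.5 mol.
Mass of Ag = 700.5 mol × 107.87 g/mol = 75560 g.

75600 g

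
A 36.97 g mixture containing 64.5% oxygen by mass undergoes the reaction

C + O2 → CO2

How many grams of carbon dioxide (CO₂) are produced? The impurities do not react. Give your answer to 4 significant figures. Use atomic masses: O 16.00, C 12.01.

Mass of pure O2 = 36.97 g × 0.645 = 23.846 g.
M(O2) = 2(16.00) = 32.00 g/mol.
M(CO2) = 12.01 + 2(16.00) = 44.01 g/mol.
n(O2) = 23.846 g / 32.00 g/mol = 0.74518 mol.
From the equation the O2:CO2 mole ratio is 1:1, so n(CO2) = 0.74518 × 1/1 = 0.74518 mol.
Mass of CO2 = 0.74518 mol × 44.01 g/mol = 32.795 g.

32.80 g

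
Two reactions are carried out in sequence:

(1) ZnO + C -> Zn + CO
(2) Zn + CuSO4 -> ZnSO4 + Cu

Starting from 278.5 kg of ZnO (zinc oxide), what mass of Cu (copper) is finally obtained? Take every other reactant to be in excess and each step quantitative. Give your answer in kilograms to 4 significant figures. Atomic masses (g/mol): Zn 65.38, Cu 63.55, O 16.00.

M(ZnO) = 65.38 + 16.00 = 81.38 g/mol.
M(Cu) = 63.55 g/mol.
278.5 kg = 278500 g.
n(ZnO) = 278500 / 81.38 = 3422.2 mol.
Step 1 gives a 1:1 ratio of ZnO to Zn, so n(Zn) = 3422.2 mol.
In step 2 the Zn:Cu ratio is 1:1, so n(Cu) = 3422.2 mol.
Mass of Cu = 3422.2 × 63.55 = 217480 g = 217.5 kg.

217.5 kg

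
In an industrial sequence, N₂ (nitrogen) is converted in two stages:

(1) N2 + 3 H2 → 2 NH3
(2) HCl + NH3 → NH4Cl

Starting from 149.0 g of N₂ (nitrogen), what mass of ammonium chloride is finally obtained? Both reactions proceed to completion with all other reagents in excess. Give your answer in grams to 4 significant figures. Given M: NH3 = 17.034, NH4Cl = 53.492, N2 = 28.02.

568.9 g

n(N2) = 149.00 / 28.02 = 5.3176 mol.
Step 1 gives a 1:2 ratio of N2 to NH3, so n(NH3) = 10.635 mol.
In step 2 the NH3:NH4Cl ratio is 1:1, so n(NH4Cl) = 10.635 mol.
Mass of NH4Cl = 10.635 × 53.492 = 568.90 g.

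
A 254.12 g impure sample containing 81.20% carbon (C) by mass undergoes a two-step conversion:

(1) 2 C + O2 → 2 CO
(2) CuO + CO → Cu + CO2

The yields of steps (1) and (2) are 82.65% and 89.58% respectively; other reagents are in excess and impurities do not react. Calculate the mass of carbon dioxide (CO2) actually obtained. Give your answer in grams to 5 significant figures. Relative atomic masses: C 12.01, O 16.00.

559.83 g

Pure C = 254.12 × 0.8120 = 206.345 g.
M(C) = 12.01 g/mol.
M(CO2) = 12.01 + 2(16.00) = 44.01 g/mol.
n(C) = 206.345 / 12.01 = 17.1811 mol.
Step 1 (C:CO = 2:2): theoretical n(CO) = 17.1811 mol; at 82.65% yield, n(CO) = 14.2002 mol.
Step 2 (CO:CO2 = 1:1): theoretical n(CO2) = 14.2002 mol, so theoretical mass = 14.2002 × 44.01 = 624.951 g.
At 89.58% yield, actual mass of CO2 = 624.951 × 0.8958 = 559.831 g.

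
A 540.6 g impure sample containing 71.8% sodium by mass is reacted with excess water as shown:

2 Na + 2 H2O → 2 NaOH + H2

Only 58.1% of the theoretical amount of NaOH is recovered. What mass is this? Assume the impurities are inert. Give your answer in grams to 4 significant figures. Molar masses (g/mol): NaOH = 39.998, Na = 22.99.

Pure Na available = 540.6 g × 0.718 = 388.15 g.
n(Na) = 388.15 g / 22.99 g/mol = 16.883 mol.
From the equation the Na:NaOH mole ratio is 2:2, so n(NaOH) = 16.883 × 2/2 = 16.883 mol.
Mass of NaOH = 16.883 mol × 39.998 g/mol = 675.30 g.
Actual mass collected = 675.30 g × 0.581 = 392.35 g.

392.4 g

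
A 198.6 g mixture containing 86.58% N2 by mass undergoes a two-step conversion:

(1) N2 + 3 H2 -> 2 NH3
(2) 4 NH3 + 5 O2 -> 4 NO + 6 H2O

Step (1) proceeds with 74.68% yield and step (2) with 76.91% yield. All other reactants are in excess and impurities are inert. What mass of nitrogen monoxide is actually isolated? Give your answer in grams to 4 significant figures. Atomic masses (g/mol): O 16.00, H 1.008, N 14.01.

211.5 g

Pure N2 = 198.6 × 0.8658 = 171.95 g.
M(N2) = 2(14.01) = 28.02 g/mol.
M(NO) = 14.01 + 16.00 = 30.01 g/mol.
n(N2) = 171.95 / 28.02 = 6.1366 mol.
Step 1 (N2:NH3 = 1:2): theoretical n(NH3) = 12.273 mol; at 74.68% yield, n(NH3) = 9.1656 mol.
Step 2 (NH3:NO = 4:4): theoretical n(NO) = 9.1656 mol, so theoretical mass = 9.1656 × 30.01 = 275.06 g.
At 76.91% yield, actual mass of NO = 275.06 × 0.7691 = 211.55 g.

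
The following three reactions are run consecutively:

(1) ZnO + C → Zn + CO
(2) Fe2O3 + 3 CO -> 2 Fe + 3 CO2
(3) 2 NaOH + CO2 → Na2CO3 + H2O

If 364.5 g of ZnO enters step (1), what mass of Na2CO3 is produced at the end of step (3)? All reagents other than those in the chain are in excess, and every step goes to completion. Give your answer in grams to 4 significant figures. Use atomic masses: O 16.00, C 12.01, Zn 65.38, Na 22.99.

M(ZnO) = 65.38 + 16.00 = 81.38 g/mol.
M(Na2CO3) = 2(22.99) + 12.01 + 3(16.00) = 105.99 g/mol.
n(ZnO) = 364.5 / 81.38 = 4.4790 mol.
Reaction (1): ZnO→CO ratio 1:1 ⇒ n(CO) = 4.4790 mol.
Reaction (2): CO→CO2 ratio 3:3 ⇒ n(CO2) = 4.4790 mol.
Reaction (3): CO2→Na2CO3 ratio 1:1 ⇒ n(Na2CO3) = 4.4790 mol.
Mass of Na2CO3 = 4.4790 × 105.99 = 474.73 g.

474.7 g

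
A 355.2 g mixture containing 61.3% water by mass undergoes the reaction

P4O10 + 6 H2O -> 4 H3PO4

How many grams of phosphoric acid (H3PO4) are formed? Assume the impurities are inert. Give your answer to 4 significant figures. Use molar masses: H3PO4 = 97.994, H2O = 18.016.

789.6 g

Mass of pure H2O = 355.2 g × 0.613 = 217.74 g.
n(H2O) = 217.74 g / 18.016 g/mol = 12.086 mol.
From the equation the H2O:H3PO4 mole ratio is 6:4, so n(H3PO4) = 12.086 × 4/6 = 8.0572 mol.
Mass of H3PO4 = 8.0572 mol × 97.994 g/mol = 789.56 g.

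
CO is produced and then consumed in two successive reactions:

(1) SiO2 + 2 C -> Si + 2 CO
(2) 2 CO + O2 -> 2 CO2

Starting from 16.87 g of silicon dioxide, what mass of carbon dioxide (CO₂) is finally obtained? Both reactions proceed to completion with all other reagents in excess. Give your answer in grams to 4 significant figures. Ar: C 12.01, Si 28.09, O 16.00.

M(SiO2) = 28.09 + 2(16.00) = 60.09 g/mol.
M(CO2) = 12.01 + 2(16.00) = 44.01 g/mol.
n(SiO2) = 16.870 / 60.09 = 0.28075 mol.
Step 1 gives a 1:2 ratio of SiO2 to CO, so n(CO) = 0.56149 mol.
In step 2 the CO:CO2 ratio is 2:2, so n(CO2) = 0.56149 mol.
Mass of CO2 = 0.56149 × 44.01 = 24.711 g.

24.71 g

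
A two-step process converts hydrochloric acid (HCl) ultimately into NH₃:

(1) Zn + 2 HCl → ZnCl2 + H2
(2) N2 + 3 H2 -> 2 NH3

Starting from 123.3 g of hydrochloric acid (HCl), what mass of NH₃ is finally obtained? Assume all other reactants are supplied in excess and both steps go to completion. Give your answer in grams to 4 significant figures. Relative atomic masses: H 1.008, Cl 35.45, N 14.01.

19.20 g

M(HCl) = 1.008 + 35.45 = 36.458 g/mol.
M(NH3) = 14.01 + 3(1.008) = 17.034 g/mol.
n(HCl) = 123.30 / 36.458 = 3.3820 mol.
Step 1 gives a 2:1 ratio of HCl to H2, so n(H2) = 1.6910 mol.
In step 2 the H2:NH3 ratio is 3:2, so n(NH3) = 1.1273 mol.
Mass of NH3 = 1.1273 × 17.034 = 19.203 g.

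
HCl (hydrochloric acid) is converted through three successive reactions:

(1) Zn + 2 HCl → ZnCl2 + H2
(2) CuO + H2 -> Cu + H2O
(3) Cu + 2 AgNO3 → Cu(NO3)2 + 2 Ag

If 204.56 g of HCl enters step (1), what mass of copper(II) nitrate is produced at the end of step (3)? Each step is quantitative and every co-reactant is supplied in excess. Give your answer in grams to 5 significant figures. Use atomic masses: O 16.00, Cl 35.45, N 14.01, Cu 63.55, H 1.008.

526.21 g

M(HCl) = 1.008 + 35.45 = 36.458 g/mol.
M(Cu(NO3)2) = 63.55 + 2(14.01) + 6(16.00) = 187.57 g/mol.
n(HCl) = 204.56 / 36.458 = 5.61084 mol.
Reaction (1): HCl→H2 ratio 2:1 ⇒ n(H2) = 2.80542 mol.
Reaction (2): H2→Cu ratio 1:1 ⇒ n(Cu) = 2.80542 mol.
Reaction (3): Cu→Cu(NO3)2 ratio 1:1 ⇒ n(Cu(NO3)2) = 2.80542 mol.
Mass of Cu(NO3)2 = 2.80542 × 187.57 = 526.213 g.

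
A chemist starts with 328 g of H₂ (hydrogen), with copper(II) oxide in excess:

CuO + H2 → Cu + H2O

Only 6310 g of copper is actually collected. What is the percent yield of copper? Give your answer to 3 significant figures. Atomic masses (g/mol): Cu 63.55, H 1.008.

61.0 %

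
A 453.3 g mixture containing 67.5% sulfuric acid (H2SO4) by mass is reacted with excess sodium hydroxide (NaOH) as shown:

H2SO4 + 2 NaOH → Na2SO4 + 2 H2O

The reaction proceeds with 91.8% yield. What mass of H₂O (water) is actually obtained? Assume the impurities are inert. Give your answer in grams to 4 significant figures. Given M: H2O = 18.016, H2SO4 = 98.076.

Pure H2SO4 available = 453.3 g × 0.675 = 305.98 g.
n(H2SO4) = 305.98 g / 98.076 g/mol = 3.1198 mol.
From the equation the H2SO4:H2O mole ratio is 1:2, so n(H2O) = 3.1198 × 2/1 = 6.2396 mol.
Mass of H2O = 6.2396 mol × 18.016 g/mol = 112.41 g.
Actual mass collected = 112.41 g × 0.918 = 103.19 g.

103.2 g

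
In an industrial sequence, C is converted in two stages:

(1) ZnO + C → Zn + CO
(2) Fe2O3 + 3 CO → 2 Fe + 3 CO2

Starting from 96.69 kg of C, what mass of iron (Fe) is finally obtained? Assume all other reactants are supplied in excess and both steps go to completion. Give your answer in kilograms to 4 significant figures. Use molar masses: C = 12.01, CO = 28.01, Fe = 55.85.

299.8 kg

96.69 kg = 96690 g.
n(C) = 96690 / 12.01 = 8050.8 mol.
Step 1 gives a 1:1 ratio of C to CO, so n(CO) = 8050.8 mol.
In step 2 the CO:Fe ratio is 3:2, so n(Fe) = 5367.2 mol.
Mass of Fe = 5367.2 × 55.85 = 299760 g = 299.8 kg.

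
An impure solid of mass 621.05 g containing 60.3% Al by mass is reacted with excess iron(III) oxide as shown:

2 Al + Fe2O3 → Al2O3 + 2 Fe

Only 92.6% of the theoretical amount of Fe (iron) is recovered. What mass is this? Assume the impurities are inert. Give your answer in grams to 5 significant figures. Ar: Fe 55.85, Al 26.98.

717.85 g

Pure Al available = 621.05 g × 0.603 = 374.493 g.
M(Al) = 26.98 g/mol.
M(Fe) = 55.85 g/mol.
n(Al) = 374.493 g / 26.98 g/mol = 13.8804 mol.
From the equation the Al:Fe mole ratio is 2:2, so n(Fe) = 13.8804 × 2/2 = 13.8804 mol.
Mass of Fe = 13.8804 mol × 55.85 g/mol = 775.220 g.
Actual mass collected = 775.220 g × 0.926 = 717.854 g.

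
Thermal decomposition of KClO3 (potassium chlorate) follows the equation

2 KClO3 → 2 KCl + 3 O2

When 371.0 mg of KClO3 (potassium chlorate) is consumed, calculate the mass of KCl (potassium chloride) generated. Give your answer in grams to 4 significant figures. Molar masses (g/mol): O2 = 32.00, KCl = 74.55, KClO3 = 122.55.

0.2257 g

Convert: 371.0 mg = 0.37100 g.
n(KClO3) = 0.37100 g / 122.55 g/mol = 0.0030273 mol.
From the equation the KClO3:KCl mole ratio is 2:2, so n(KCl) = 0.0030273 × 2/2 = 0.0030273 mol.
Mass of KCl = 0.0030273 mol × 74.55 g/mol = 0.22569 g.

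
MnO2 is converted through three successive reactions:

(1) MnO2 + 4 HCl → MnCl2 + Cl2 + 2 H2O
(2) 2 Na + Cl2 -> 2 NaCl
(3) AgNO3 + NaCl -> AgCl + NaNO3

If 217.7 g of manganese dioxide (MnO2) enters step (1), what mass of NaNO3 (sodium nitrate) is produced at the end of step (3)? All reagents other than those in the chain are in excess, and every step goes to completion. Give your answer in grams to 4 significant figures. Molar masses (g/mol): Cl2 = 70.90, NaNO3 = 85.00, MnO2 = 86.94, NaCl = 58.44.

425.7 g

n(MnO2) = 217.7 / 86.94 = 2.5040 mol.
Reaction (1): MnO2→Cl2 ratio 1:1 ⇒ n(Cl2) = 2.5040 mol.
Reaction (2): Cl2→NaCl ratio 1:2 ⇒ n(NaCl) = 5.0081 mol.
Reaction (3): NaCl→NaNO3 ratio 1:1 ⇒ n(NaNO3) = 5.0081 mol.
Mass of NaNO3 = 5.0081 × 85.00 = 425.68 g.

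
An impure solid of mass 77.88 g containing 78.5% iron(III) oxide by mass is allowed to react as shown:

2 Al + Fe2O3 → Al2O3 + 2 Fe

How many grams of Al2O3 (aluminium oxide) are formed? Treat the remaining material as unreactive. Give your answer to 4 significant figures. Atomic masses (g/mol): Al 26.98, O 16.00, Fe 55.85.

39.03 g

Mass of pure Fe2O3 = 77.88 g × 0.785 = 61.136 g.
M(Fe2O3) = 2(55.85) + 3(16.00) = 159.70 g/mol.
M(Al2O3) = 2(26.98) + 3(16.00) = 101.96 g/mol.
n(Fe2O3) = 61.136 g / 159.70 g/mol = 0.38282 mol.
From the equation the Fe2O3:Al2O3 mole ratio is 1:1, so n(Al2O3) = 0.38282 × 1/1 = 0.38282 mol.
Mass of Al2O3 = 0.38282 mol × 101.96 g/mol = 39.032 g.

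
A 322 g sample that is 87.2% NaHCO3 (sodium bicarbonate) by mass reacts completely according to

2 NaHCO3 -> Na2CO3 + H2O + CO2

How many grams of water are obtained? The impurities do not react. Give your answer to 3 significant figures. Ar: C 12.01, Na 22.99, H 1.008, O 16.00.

30.1 g

Mass of pure NaHCO3 = 322 g × 0.872 = 280.8 g.
M(NaHCO3) = 22.99 + 1.008 + 12.01 + 3(16.00) = 84.008 g/mol.
M(H2O) = 2(1.008) + 16.00 = 18.016 g/mol.
n(NaHCO3) = 280.8 g / 84.008 g/mol = 3.342 mol.
From the equation the NaHCO3:H2O mole ratio is 2:1, so n(H2O) = 3.342 × 1/2 = 1.671 mol.
Mass of H2O = 1.671 mol × 18.016 g/mol = 30.11 g.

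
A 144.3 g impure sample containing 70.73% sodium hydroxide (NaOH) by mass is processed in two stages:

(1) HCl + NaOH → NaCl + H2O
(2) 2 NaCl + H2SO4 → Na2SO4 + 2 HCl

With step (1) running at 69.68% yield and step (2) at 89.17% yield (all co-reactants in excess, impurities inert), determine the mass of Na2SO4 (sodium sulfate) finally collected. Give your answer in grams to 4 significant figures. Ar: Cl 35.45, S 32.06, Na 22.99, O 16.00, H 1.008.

Pure NaOH = 144.3 × 0.7073 = 102.06 g.
M(NaOH) = 22.99 + 16.00 + 1.008 = 39.998 g/mol.
M(Na2SO4) = 2(22.99) + 32.06 + 4(16.00) = 142.04 g/mol.
n(NaOH) = 102.06 / 39.998 = 2.5517 mol.
Step 1 (NaOH:NaCl = 1:1): theoretical n(NaCl) = 2.5517 mol; at 69.68% yield, n(NaCl) = 1.7780 mol.
Step 2 (NaCl:Na2SO4 = 2:1): theoretical n(Na2SO4) = 0.88902 mol, so theoretical mass = 0.88902 × 142.04 = 126.28 g.
At 89.17% yield, actual mass of Na2SO4 = 126.28 × 0.8917 = 112.60 g.

112.6 g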